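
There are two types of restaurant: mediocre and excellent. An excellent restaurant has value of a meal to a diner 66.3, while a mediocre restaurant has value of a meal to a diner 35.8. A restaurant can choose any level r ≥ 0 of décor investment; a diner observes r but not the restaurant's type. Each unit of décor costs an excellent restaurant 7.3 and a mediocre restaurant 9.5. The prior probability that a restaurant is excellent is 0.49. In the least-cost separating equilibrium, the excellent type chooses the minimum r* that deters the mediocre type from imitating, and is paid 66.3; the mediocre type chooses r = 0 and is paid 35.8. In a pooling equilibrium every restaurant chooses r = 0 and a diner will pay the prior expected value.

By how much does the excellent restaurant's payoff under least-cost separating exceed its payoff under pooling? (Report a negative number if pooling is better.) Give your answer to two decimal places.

-7.88

Least-cost separating signal: r* solves 35.8 = 66.3 − 9.5·r*, so r* = (66.3 − 35.8)/9.5 ≈ 3.2105.
Excellent type's separating payoff: 66.3 − 7.3 × r* = 66.3 − 7.3 × (66.3 − 35.8)/9.5 = 66.3 − 222.65/9.5 ≈ 42.8632.
Pooling payoff: 0.49 × 66.3 + 0.51 × 35.8 = 50.745.
Difference: 42.8632 − 50.745 = -7.8818, i.e. -7.88 to two decimal places.
The excellent type would prefer the pooling outcome.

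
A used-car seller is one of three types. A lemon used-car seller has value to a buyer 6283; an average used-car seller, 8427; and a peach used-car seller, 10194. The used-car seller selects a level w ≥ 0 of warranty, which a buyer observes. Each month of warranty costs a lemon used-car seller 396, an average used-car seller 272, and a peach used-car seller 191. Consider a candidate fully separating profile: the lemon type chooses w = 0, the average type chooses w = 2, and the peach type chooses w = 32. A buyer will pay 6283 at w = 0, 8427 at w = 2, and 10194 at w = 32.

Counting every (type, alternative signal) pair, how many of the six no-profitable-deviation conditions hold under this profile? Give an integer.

Average (own payoff 8427 − 272×2 = 7883): to w=0 gives 6283 → no gain ✓; to w=32 gives 10194 − 272×32 = 1490 → no gain ✓.
Lemon (own payoff 6283): to w=2 gives 8427 − 396×2 = 7635 → profitable ✗; to w=32 gives 10194 − 396×32 = -2478 → no gain ✓.
Peach (own payoff 10194 − 191×32 = 4082): to w=0 gives 6283 → profitable ✗; to w=2 gives 8427 − 191×2 = 8045 → profitable ✗.
3 of the 6 constraints hold; not an equilibrium.

3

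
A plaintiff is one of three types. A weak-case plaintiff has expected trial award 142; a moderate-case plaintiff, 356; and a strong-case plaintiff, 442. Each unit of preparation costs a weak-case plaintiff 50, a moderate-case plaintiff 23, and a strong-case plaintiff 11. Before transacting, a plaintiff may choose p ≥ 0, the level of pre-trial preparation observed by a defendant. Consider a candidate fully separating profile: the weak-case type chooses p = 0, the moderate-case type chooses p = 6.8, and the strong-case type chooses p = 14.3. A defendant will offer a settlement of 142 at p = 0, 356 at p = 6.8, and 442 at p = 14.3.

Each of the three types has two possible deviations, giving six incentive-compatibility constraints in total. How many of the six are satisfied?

Strong-case (own payoff 442 − 11×14.3 = 284.7): to p=0 gives 142 → no gain ✓; to p=6.8 gives 356 − 11×6.8 = 281.2 → no gain ✓.
Weak-case (own payoff 142): to p=6.8 gives 356 − 50×6.8 = 16 → no gain ✓; to p=14.3 gives 442 − 50×14.3 = -273 → no gain ✓.
Moderate-case (own payoff 356 − 23×6.8 = 199.6): to p=0 gives 142 → no gain ✓; to p=14.3 gives 442 − 23×14.3 = 113.1 → no gain ✓.
6 of the 6 constraints hold; this profile is a separating equilibrium.

6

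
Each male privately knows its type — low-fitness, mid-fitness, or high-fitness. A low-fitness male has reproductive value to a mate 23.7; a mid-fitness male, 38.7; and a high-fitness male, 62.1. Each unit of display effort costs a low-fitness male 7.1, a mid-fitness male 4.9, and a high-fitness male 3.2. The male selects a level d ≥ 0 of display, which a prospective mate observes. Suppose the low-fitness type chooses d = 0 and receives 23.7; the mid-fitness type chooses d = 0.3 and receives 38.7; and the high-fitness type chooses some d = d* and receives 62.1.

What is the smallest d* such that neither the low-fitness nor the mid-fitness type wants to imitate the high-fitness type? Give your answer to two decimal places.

Low-fitness type (on-path payoff 23.7) won't mimic when 23.7 ≥ 62.1 − 7.1·d*, i.e. d* ≥ 5.41.
Mid-fitness type (on-path payoff 38.7 − 4.9×0.3 = 37.23) won't mimic when 37.23 ≥ 62.1 − 4.9·d*, i.e. d* ≥ 5.08.
Both must hold, so d* = max(5.41, 5.08) = 5.41. The low-fitness type's constraint binds.

5.41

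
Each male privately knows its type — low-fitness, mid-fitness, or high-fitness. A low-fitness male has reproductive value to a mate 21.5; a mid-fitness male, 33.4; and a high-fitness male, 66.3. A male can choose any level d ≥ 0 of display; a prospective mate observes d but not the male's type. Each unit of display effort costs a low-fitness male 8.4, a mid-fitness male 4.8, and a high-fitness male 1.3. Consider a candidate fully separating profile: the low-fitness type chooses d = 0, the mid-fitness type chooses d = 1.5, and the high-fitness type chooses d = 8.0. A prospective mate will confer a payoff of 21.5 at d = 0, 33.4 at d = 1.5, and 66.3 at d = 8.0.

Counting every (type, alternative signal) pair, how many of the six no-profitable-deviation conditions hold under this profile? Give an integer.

5

Mid-fitness (own payoff 33.4 − 4.8×1.5 = 26.2): to d=0 gives 21.5 → no gain ✓; to d=8.0 gives 66.3 − 4.8×8.0 = 27.9 → profitable ✗.
Low-fitness (own payoff 21.5): to d=1.5 gives 33.4 − 8.4×1.5 = 20.8 → no gain ✓; to d=8.0 gives 66.3 − 8.4×8.0 = -0.9 → no gain ✓.
High-fitness (own payoff 66.3 − 1.3×8.0 = 55.9): to d=0 gives 21.5 → no gain ✓; to d=1.5 gives 33.4 − 1.3×1.5 = 31.45 → no gain ✓.
5 of the 6 constraints hold; not an equilibrium.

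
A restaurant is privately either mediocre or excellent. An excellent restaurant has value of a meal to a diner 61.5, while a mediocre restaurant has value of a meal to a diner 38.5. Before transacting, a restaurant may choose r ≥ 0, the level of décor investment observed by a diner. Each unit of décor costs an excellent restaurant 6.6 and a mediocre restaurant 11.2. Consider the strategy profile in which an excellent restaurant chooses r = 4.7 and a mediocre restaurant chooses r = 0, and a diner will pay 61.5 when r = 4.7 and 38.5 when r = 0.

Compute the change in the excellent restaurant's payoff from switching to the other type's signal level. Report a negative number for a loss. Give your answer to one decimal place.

8.0

Playing r = 4.7 the excellent restaurant receives 61.5 − 6.6 × 4.7 = 30.48.
Deviating to r = 0 yields 38.5 instead.
Gain from deviating: 38.5 − 30.48 = 8.02, i.e. 8.0 to one decimal place.
The gain is positive, so the excellent type's incentive-compatibility constraint is violated — this profile is not a separating equilibrium.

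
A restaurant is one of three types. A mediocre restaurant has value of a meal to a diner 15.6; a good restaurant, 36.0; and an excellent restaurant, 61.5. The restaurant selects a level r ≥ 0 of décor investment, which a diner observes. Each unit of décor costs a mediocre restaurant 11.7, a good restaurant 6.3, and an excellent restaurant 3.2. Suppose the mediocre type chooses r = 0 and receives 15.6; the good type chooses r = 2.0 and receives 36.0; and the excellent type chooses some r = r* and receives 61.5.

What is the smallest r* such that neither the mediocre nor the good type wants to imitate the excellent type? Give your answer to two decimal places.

6.05

Mediocre type (on-path payoff 15.6) won't mimic when 15.6 ≥ 61.5 − 11.7·r*, i.e. r* ≥ 3.92.
Good type (on-path payoff 36.0 − 6.3×2.0 = 23.4) won't mimic when 23.4 ≥ 61.5 − 6.3·r*, i.e. r* ≥ 6.05.
Both must hold, so r* = max(3.92, 6.05) = 6.05. The good type's constraint binds.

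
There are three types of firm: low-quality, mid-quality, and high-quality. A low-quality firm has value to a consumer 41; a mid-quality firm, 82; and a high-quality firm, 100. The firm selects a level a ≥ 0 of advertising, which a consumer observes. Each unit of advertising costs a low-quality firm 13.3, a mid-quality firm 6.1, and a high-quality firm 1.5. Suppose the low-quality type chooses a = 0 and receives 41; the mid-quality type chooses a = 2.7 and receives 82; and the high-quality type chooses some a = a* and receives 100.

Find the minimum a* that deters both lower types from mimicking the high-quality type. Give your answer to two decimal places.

5.65

Mid-quality type (on-path payoff 82 − 6.1×2.7 = 65.53) won't mimic when 65.53 ≥ 100 − 6.1·a*, i.e. a* ≥ 5.65.
Low-quality type (on-path payoff 41) won't mimic when 41 ≥ 100 − 13.3·a*, i.e. a* ≥ 4.44.
Both must hold, so a* = max(4.44, 5.65) = 5.65. The mid-quality type's constraint binds.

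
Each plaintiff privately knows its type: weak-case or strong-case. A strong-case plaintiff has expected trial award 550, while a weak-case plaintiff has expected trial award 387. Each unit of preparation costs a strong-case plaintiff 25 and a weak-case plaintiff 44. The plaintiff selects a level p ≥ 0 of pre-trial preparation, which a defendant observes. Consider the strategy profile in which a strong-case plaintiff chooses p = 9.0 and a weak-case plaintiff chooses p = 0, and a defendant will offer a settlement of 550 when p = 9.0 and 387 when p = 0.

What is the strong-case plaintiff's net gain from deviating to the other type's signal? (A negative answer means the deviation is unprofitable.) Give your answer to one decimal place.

62.0

Playing p = 9.0 the strong-case plaintiff receives 550 − 25 × 9.0 = 325.
Deviating to p = 0 yields 387 instead.
Gain from deviating: 387 − 325 = 62.0.
The gain is positive, so the strong-case type's incentive-compatibility constraint is violated — this profile is not a separating equilibrium.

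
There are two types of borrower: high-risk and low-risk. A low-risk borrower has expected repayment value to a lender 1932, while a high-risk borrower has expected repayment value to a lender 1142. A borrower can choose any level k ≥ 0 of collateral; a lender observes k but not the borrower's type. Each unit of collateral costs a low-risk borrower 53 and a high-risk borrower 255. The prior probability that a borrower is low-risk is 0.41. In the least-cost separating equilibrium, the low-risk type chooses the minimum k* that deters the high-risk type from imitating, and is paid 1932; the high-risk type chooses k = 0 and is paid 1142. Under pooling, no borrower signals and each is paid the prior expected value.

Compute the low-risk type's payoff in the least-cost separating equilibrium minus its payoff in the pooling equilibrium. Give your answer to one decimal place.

Least-cost separating signal: k* solves 1142 = 1932 − 255·k*, so k* = (1932 − 1142)/255 ≈ 3.0980.
Low-risk type's separating payoff: 1932 − 53 × k* = 1932 − 53 × (1932 − 1142)/255 = 1932 − 41870/255 ≈ 1767.804.
Pooling payoff: 0.41 × 1932 + 0.59 × 1142 = 1465.9.
Difference: 1767.804 − 1465.9 = 301.904, i.e. 301.9 to one decimal place.
The low-risk type prefers to separate.

301.9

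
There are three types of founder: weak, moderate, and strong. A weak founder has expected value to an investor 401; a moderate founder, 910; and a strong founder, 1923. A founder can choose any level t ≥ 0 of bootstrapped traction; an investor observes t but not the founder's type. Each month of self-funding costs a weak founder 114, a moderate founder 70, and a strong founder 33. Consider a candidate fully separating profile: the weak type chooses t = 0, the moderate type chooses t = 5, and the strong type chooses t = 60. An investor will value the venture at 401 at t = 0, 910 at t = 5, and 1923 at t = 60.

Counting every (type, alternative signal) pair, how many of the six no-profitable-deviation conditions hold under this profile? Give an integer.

Strong (own payoff 1923 − 33×60 = -57): to t=0 gives 401 → profitable ✗; to t=5 gives 910 − 33×5 = 745 → profitable ✗.
Weak (own payoff 401): to t=5 gives 910 − 114×5 = 340 → no gain ✓; to t=60 gives 1923 − 114×60 = -4917 → no gain ✓.
Moderate (own payoff 910 − 70×5 = 560): to t=0 gives 401 → no gain ✓; to t=60 gives 1923 − 70×60 = -2277 → no gain ✓.
4 of the 6 constraints hold; not an equilibrium.

4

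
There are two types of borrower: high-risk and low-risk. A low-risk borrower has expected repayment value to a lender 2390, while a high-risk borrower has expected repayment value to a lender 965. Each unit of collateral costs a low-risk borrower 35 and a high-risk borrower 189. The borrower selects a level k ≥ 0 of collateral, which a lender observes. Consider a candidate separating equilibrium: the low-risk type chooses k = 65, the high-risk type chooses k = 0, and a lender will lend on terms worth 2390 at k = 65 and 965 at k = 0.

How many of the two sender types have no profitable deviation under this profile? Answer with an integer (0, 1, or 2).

1

Low-risk type: signal → 2390 − 35 × 65 = 115; deviate to 0 → 965. IC fails (115 < 965).
High-risk type: stay at 0 → 965; mimic → 2390 − 189 × 65 = -9895. IC holds (965 ≥ -9895).
1 of 2 constraints hold, so this profile is not an equilibrium.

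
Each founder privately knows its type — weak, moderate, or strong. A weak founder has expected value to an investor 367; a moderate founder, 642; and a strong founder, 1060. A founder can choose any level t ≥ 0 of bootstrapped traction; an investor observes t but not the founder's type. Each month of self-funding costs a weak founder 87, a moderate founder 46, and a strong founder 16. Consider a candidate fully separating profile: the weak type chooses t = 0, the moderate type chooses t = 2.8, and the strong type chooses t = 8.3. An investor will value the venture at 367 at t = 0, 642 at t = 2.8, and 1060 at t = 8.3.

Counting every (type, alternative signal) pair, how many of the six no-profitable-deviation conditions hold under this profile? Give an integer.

Moderate (own payoff 642 − 46×2.8 = 513.2): to t=0 gives 367 → no gain ✓; to t=8.3 gives 1060 − 46×8.3 = 678.2 → profitable ✗.
Strong (own payoff 1060 − 16×8.3 = 927.2): to t=0 gives 367 → no gain ✓; to t=2.8 gives 642 − 16×2.8 = 597.2 → no gain ✓.
Weak (own payoff 367): to t=2.8 gives 642 − 87×2.8 = 398.4 → profitable ✗; to t=8.3 gives 1060 − 87×8.3 = 337.9 → no gain ✓.
4 of the 6 constraints hold; not an equilibrium.

4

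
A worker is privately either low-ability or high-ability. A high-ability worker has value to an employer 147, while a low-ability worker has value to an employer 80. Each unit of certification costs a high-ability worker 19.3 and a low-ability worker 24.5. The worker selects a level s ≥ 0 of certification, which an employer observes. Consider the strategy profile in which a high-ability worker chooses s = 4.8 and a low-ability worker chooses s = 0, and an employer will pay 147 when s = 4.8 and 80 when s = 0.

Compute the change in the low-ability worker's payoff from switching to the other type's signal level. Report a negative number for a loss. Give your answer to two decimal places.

Playing s = 0 the low-ability worker receives 80.
Deviating to s = 4.8 brings payment 147 at cost 24.5 × 4.8 = 117.6, netting 29.4.
Gain from deviating: 29.4 − 80 = -50.60.
The gain is negative, so the low-ability type's incentive-compatibility constraint is satisfied.

-50.60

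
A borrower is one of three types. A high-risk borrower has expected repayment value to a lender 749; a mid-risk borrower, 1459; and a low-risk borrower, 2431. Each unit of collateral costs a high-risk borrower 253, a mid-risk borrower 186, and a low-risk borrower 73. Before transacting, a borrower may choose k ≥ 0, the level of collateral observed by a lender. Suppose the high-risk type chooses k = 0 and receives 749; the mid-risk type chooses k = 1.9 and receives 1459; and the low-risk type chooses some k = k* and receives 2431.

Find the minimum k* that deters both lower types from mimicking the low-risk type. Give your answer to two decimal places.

High-risk type (on-path payoff 749) won't mimic when 749 ≥ 2431 − 253·k*, i.e. k* ≥ 6.65.
Mid-risk type (on-path payoff 1459 − 186×1.9 = 1105.6) won't mimic when 1105.6 ≥ 2431 − 186·k*, i.e. k* ≥ 7.13.
Both must hold, so k* = max(6.65, 7.13) = 7.13. The mid-risk type's constraint binds.

7.13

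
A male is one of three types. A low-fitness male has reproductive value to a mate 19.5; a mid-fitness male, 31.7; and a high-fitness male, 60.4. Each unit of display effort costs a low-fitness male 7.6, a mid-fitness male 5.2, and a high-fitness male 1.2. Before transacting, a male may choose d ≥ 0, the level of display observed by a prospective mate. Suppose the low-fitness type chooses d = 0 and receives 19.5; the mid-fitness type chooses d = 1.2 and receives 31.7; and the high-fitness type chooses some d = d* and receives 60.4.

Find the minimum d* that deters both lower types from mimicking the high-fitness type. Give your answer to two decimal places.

Mid-fitness type (on-path payoff 31.7 − 5.2×1.2 = 25.46) won't mimic when 25.46 ≥ 60.4 − 5.2·d*, i.e. d* ≥ 6.72.
Low-fitness type (on-path payoff 19.5) won't mimic when 19.5 ≥ 60.4 − 7.6·d*, i.e. d* ≥ 5.38.
Both must hold, so d* = max(5.38, 6.72) = 6.72. The mid-fitness type's constraint binds.

6.72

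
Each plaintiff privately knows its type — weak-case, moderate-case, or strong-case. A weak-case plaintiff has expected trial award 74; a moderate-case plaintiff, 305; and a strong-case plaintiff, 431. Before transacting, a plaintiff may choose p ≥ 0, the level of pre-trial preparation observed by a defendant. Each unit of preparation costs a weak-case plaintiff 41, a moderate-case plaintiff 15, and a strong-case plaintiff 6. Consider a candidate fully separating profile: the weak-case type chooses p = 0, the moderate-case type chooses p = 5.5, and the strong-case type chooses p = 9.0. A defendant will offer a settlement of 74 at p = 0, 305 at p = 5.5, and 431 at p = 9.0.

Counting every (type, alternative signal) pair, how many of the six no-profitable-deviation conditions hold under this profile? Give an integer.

Moderate-case (own payoff 305 − 15×5.5 = 222.5): to p=0 gives 74 → no gain ✓; to p=9.0 gives 431 − 15×9.0 = 296 → profitable ✗.
Weak-case (own payoff 74): to p=5.5 gives 305 − 41×5.5 = 79.5 → profitable ✗; to p=9.0 gives 431 − 41×9.0 = 62 → no gain ✓.
Strong-case (own payoff 431 − 6×9.0 = 377): to p=0 gives 74 → no gain ✓; to p=5.5 gives 305 − 6×5.5 = 272 → no gain ✓.
4 of the 6 constraints hold; not an equilibrium.

4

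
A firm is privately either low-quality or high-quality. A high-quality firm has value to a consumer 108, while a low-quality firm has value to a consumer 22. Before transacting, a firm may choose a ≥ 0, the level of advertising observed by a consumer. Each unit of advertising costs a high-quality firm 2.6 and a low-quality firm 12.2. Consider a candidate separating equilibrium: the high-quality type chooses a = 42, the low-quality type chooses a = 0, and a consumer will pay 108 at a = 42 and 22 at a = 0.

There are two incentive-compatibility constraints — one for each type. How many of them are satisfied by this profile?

1

High-quality type: signal → 108 − 2.6 × 42 = -1.2; deviate to 0 → 22. IC fails (-1.2 < 22).
Low-quality type: stay at 0 → 22; mimic → 108 − 12.2 × 42 = -404.4. IC holds (22 ≥ -404.4).
1 of 2 constraints hold, so this profile is not an equilibrium.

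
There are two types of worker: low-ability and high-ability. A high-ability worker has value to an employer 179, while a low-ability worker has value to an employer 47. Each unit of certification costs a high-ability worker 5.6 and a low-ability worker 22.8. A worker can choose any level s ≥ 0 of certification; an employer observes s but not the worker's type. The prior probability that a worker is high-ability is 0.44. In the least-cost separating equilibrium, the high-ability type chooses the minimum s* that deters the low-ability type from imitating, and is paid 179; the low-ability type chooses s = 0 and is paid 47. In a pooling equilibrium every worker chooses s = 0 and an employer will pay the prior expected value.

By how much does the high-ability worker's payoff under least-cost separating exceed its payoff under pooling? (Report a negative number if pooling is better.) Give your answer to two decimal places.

41.50

Least-cost separating signal: s* solves 47 = 179 − 22.8·s*, so s* = (179 − 47)/22.8 ≈ 5.7895.
High-ability type's separating payoff: 179 − 5.6 × s* = 179 − 5.6 × (179 − 47)/22.8 = 179 − 739.2/22.8 ≈ 146.5789.
Pooling payoff: 0.44 × 179 + 0.56 × 47 = 105.08.
Difference: 146.5789 − 105.08 = 41.4989, i.e. 41.50 to two decimal places.
The high-ability type prefers to separate.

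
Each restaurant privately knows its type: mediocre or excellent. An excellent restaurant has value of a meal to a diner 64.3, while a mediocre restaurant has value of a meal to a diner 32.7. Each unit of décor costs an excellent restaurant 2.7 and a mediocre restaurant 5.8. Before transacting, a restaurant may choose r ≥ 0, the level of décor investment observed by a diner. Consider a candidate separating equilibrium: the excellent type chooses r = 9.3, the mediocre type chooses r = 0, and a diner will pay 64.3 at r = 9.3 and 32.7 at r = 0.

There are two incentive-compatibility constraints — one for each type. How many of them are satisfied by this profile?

Mediocre type: stay at 0 → 32.7; mimic → 64.3 − 5.8 × 9.3 = 10.36. IC holds (32.7 ≥ 10.36).
Excellent type: signal → 64.3 − 2.7 × 9.3 = 39.19; deviate to 0 → 32.7. IC holds (39.19 ≥ 32.7).
2 of 2 constraints hold, so this is a separating equilibrium.

2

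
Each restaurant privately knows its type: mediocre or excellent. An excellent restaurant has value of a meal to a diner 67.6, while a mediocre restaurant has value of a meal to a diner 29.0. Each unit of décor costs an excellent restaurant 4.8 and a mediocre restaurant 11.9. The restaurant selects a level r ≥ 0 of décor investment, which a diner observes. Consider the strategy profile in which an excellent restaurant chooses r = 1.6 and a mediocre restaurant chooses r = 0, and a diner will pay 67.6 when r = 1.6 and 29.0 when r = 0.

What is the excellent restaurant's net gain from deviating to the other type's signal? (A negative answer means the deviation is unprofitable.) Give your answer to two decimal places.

Playing r = 1.6 the excellent restaurant receives 67.6 − 4.8 × 1.6 = 59.92.
Deviating to r = 0 yields 29.0 instead.
Gain from deviating: 29.0 − 59.92 = -30.92.
The gain is negative, so the excellent type's incentive-compatibility constraint is satisfied.

-30.92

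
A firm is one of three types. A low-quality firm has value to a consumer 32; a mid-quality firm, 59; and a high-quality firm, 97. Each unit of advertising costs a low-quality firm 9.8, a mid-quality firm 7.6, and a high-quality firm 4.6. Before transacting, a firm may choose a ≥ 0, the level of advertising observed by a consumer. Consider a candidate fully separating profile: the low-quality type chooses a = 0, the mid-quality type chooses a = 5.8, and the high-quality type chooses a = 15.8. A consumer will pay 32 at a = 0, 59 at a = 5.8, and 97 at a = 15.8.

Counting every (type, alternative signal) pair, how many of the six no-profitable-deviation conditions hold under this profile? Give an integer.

Mid-quality (own payoff 59 − 7.6×5.8 = 14.92): to a=0 gives 32 → profitable ✗; to a=15.8 gives 97 − 7.6×15.8 = -23.08 → no gain ✓.
High-quality (own payoff 97 − 4.6×15.8 = 24.32): to a=0 gives 32 → profitable ✗; to a=5.8 gives 59 − 4.6×5.8 = 32.32 → profitable ✗.
Low-quality (own payoff 32): to a=5.8 gives 59 − 9.8×5.8 = 2.16 → no gain ✓; to a=15.8 gives 97 − 9.8×15.8 = -57.84 → no gain ✓.
3 of the 6 constraints hold; not an equilibrium.

3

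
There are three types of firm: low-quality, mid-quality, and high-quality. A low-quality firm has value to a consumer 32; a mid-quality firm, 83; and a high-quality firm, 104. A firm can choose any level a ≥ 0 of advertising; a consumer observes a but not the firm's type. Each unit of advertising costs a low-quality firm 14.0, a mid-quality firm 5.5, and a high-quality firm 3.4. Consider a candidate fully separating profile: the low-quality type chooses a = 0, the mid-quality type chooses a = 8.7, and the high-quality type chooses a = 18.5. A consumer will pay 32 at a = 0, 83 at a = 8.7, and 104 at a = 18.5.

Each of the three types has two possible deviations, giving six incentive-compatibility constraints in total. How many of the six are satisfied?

High-quality (own payoff 104 − 3.4×18.5 = 41.1): to a=0 gives 32 → no gain ✓; to a=8.7 gives 83 − 3.4×8.7 = 53.42 → profitable ✗.
Mid-quality (own payoff 83 − 5.5×8.7 = 35.15): to a=0 gives 32 → no gain ✓; to a=18.5 gives 104 − 5.5×18.5 = 2.25 → no gain ✓.
Low-quality (own payoff 32): to a=8.7 gives 83 − 14.0×8.7 = -38.8 → no gain ✓; to a=18.5 gives 104 − 14.0×18.5 = -155 → no gain ✓.
5 of the 6 constraints hold; not an equilibrium.

5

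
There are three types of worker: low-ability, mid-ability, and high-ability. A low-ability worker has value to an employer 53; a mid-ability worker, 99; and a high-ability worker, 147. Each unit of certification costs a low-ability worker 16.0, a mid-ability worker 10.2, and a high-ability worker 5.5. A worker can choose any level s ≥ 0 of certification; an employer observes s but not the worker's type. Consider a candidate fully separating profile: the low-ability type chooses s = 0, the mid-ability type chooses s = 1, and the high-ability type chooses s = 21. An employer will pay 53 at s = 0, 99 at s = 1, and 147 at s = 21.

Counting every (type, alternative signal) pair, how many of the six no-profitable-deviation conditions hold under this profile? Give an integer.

3

Mid-ability (own payoff 99 − 10.2×1 = 88.8): to s=0 gives 53 → no gain ✓; to s=21 gives 147 − 10.2×21 = -67.2 → no gain ✓.
Low-ability (own payoff 53): to s=1 gives 99 − 16.0×1 = 83 → profitable ✗; to s=21 gives 147 − 16.0×21 = -189 → no gain ✓.
High-ability (own payoff 147 − 5.5×21 = 31.5): to s=0 gives 53 → profitable ✗; to s=1 gives 99 − 5.5×1 = 93.5 → profitable ✗.
3 of the 6 constraints hold; not an equilibrium.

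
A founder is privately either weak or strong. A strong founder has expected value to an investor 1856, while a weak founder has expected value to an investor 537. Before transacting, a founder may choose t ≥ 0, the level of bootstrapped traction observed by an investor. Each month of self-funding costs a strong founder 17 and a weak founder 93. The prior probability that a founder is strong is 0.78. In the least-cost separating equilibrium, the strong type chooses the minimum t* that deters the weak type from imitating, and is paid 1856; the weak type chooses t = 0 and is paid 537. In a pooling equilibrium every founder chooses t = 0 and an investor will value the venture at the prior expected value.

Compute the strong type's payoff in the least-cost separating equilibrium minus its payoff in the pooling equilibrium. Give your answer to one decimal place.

Least-cost separating signal: t* solves 537 = 1856 − 93·t*, so t* = (1856 − 537)/93 ≈ 14.1828.
Strong type's separating payoff: 1856 − 17 × t* = 1856 − 17 × (1856 − 537)/93 = 1856 − 22423/93 ≈ 1614.892.
Pooling payoff: 0.78 × 1856 + 0.22 × 537 = 1565.82.
Difference: 1614.892 − 1565.82 = 49.072, i.e. 49.1 to one decimal place.
The strong type prefers to separate.

49.1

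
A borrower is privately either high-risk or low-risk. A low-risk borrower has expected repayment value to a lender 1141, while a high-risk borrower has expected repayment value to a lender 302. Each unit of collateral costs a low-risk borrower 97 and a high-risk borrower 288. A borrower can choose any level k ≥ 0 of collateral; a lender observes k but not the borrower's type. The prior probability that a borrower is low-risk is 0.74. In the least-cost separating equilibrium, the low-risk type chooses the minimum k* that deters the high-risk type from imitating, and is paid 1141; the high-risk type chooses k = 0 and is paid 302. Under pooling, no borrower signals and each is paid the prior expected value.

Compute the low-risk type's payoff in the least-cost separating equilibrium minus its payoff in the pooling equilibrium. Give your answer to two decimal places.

Least-cost separating signal: k* solves 302 = 1141 − 288·k*, so k* = (1141 − 302)/288 ≈ 2.9132.
Low-risk type's separating payoff: 1141 − 97 × k* = 1141 − 97 × (1141 − 302)/288 = 1141 − 81383/288 ≈ 858.4201.
Pooling payoff: 0.74 × 1141 + 0.26 × 302 = 922.86.
Difference: 858.4201 − 922.86 = -64.4399, i.e. -64.44 to two decimal places.
The low-risk type would prefer the pooling outcome.

-64.44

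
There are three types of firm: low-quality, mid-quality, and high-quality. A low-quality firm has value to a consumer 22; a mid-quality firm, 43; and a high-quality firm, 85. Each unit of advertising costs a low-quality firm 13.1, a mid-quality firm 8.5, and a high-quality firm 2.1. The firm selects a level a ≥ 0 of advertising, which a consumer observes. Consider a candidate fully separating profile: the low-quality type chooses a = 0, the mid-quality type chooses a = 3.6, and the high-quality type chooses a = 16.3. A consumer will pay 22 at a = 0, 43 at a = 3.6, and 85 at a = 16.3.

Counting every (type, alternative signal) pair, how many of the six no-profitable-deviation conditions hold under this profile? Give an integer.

Mid-quality (own payoff 43 − 8.5×3.6 = 12.4): to a=0 gives 22 → profitable ✗; to a=16.3 gives 85 − 8.5×16.3 = -53.55 → no gain ✓.
Low-quality (own payoff 22): to a=3.6 gives 43 − 13.1×3.6 = -4.16 → no gain ✓; to a=16.3 gives 85 − 13.1×16.3 = -128.53 → no gain ✓.
High-quality (own payoff 85 − 2.1×16.3 = 50.77): to a=0 gives 22 → no gain ✓; to a=3.6 gives 43 − 2.1×3.6 = 35.44 → no gain ✓.
5 of the 6 constraints hold; not an equilibrium.

5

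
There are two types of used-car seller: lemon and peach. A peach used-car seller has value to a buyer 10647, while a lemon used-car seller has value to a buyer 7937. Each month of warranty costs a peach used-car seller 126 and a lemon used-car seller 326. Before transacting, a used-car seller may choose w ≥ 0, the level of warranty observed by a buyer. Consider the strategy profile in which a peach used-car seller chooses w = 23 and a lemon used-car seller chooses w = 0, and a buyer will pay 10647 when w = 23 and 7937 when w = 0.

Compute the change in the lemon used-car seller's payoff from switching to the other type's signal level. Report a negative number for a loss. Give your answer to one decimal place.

-4788.0

Playing w = 0 the lemon used-car seller receives 7937.
Deviating to w = 23 brings payment 10647 at cost 326 × 23 = 7498, netting 3149.
Gain from deviating: 3149 − 7937 = -4788.0.
The gain is negative, so the lemon type's incentive-compatibility constraint is satisfied.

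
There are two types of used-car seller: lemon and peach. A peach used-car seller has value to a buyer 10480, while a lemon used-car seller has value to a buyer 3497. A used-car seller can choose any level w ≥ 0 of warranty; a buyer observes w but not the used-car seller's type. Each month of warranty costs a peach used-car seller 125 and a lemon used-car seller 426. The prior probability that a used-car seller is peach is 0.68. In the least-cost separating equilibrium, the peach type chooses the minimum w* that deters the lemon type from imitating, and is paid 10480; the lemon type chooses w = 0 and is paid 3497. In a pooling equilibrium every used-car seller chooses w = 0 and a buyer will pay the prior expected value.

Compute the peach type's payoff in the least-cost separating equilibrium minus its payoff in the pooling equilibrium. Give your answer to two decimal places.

Least-cost separating signal: w* solves 3497 = 10480 − 426·w*, so w* = (10480 − 3497)/426 ≈ 16.3920.
Peach type's separating payoff: 10480 − 125 × w* = 10480 − 125 × (10480 − 3497)/426 = 10480 − 872875/426 ≈ 8430.9977.
Pooling payoff: 0.68 × 10480 + 0.32 × 3497 = 8245.44.
Difference: 8430.9977 − 8245.44 = 185.5577, i.e. 185.56 to two decimal places.
The peach type prefers to separate.

185.56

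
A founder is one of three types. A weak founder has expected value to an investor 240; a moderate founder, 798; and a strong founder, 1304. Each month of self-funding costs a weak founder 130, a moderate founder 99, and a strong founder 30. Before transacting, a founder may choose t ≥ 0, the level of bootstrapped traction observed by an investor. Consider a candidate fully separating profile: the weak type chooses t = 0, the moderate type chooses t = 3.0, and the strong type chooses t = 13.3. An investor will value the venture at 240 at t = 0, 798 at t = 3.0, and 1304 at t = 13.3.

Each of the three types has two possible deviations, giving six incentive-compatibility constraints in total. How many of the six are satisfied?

5

Weak (own payoff 240): to t=3.0 gives 798 − 130×3.0 = 408 → profitable ✗; to t=13.3 gives 1304 − 130×13.3 = -425 → no gain ✓.
Moderate (own payoff 798 − 99×3.0 = 501): to t=0 gives 240 → no gain ✓; to t=13.3 gives 1304 − 99×13.3 = -12.7 → no gain ✓.
Strong (own payoff 1304 − 30×13.3 = 905): to t=0 gives 240 → no gain ✓; to t=3.0 gives 798 − 30×3.0 = 708 → no gain ✓.
5 of the 6 constraints hold; not an equilibrium.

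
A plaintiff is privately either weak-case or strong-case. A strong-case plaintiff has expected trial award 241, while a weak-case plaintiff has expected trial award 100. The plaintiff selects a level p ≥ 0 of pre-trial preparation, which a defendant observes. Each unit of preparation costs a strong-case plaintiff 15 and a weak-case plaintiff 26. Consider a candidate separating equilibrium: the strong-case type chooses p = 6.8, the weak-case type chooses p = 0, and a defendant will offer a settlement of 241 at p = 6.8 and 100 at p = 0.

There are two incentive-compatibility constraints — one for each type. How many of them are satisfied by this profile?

Weak-case type: stay at 0 → 100; mimic → 241 − 26 × 6.8 = 64.2. IC holds (100 ≥ 64.2).
Strong-case type: signal → 241 − 15 × 6.8 = 139; deviate to 0 → 100. IC holds (139 ≥ 100).
2 of 2 constraints hold, so this is a separating equilibrium.

2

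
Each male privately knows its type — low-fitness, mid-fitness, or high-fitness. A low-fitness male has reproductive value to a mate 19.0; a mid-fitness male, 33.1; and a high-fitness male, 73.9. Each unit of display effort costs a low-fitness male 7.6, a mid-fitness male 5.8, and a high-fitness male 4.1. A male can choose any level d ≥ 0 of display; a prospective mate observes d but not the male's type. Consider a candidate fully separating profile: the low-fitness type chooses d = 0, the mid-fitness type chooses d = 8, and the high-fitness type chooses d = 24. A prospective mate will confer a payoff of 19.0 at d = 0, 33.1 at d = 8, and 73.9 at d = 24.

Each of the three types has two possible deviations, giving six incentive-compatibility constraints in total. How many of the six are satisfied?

High-fitness (own payoff 73.9 − 4.1×24 = -24.5): to d=0 gives 19.0 → profitable ✗; to d=8 gives 33.1 − 4.1×8 = 0.3 → profitable ✗.
Low-fitness (own payoff 19.0): to d=8 gives 33.1 − 7.6×8 = -27.7 → no gain ✓; to d=24 gives 73.9 − 7.6×24 = -108.5 → no gain ✓.
Mid-fitness (own payoff 33.1 − 5.8×8 = -13.3): to d=0 gives 19.0 → profitable ✗; to d=24 gives 73.9 − 5.8×24 = -65.3 → no gain ✓.
3 of the 6 constraints hold; not an equilibrium.

3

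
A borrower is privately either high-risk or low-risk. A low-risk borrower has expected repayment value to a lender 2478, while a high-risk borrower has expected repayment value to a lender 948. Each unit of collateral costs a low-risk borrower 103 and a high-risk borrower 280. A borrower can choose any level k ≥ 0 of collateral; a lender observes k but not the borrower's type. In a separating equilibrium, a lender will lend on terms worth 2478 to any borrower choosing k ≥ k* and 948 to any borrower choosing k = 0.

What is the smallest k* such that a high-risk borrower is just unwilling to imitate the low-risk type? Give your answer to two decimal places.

5.46

A high-risk borrower choosing k = 0 receives 948.
Imitating at k* instead would pay 2478 at cost 280·k*, netting 2478 − 280·k*.
Indifference: 948 = 2478 − 280·k*, so k* = (2478 − 948) / 280 ≈ 5.46.
At k* the high-risk type's incentive constraint just binds; the low-risk type strictly prefers k* since its per-unit cost is lower.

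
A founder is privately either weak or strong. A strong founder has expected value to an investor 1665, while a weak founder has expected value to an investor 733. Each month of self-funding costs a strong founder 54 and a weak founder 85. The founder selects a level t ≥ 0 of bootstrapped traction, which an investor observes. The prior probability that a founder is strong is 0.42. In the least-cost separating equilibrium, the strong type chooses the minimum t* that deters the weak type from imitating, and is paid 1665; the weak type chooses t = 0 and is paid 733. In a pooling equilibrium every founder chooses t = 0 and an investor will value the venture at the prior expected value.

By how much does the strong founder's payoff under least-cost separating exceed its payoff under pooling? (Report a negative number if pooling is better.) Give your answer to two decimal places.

Least-cost separating signal: t* solves 733 = 1665 − 85·t*, so t* = (1665 − 733)/85 ≈ 10.9647.
Strong type's separating payoff: 1665 − 54 × t* = 1665 − 54 × (1665 − 733)/85 = 1665 − 50328/85 ≈ 1072.9059.
Pooling payoff: 0.42 × 1665 + 0.58 × 733 = 1124.44.
Difference: 1072.9059 − 1124.44 = -51.5341, i.e. -51.53 to two decimal places.
The strong type would prefer the pooling outcome.

-51.53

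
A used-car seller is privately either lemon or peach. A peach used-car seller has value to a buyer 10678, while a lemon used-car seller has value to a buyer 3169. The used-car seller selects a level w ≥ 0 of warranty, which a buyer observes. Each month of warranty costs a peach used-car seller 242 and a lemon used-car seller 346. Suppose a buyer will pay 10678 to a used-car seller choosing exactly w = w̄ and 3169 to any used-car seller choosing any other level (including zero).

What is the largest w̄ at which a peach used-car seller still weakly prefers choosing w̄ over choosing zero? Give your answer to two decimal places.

Choosing w̄ yields the peach type 10678 − 242·w̄; choosing zero yields 3169.
The peach type is indifferent at 10678 − 242·w̄ = 3169, i.e. w̄ = (10678 − 3169) / 242 ≈ 31.03.
For any w̄ above 31.03 the peach type would rather pool at zero, so separation collapses.

31.03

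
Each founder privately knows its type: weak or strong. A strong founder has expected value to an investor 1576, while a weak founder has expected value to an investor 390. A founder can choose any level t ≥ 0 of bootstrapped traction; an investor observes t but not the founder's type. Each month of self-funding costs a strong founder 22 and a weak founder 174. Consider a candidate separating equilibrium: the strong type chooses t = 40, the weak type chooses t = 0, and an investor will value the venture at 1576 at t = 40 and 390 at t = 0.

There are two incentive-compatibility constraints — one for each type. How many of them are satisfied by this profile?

Weak type: stay at 0 → 390; mimic → 1576 − 174 × 40 = -5384. IC holds (390 ≥ -5384).
Strong type: signal → 1576 − 22 × 40 = 696; deviate to 0 → 390. IC holds (696 ≥ 390).
2 of 2 constraints hold, so this is a separating equilibrium.

2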